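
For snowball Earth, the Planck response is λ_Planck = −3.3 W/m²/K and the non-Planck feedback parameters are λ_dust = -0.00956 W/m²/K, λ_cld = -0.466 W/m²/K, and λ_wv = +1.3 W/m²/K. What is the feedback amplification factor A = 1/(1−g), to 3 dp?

Convert to gains: g_dust = -0.00956/3.3 = -0.002897; g_cld = -0.466/3.3 = -0.1412; g_wv = 1.3/3.3 = 0.3939.
Total gain g = 0.249803.
A = 1/(1 − 0.249803) = 1.333.

1.333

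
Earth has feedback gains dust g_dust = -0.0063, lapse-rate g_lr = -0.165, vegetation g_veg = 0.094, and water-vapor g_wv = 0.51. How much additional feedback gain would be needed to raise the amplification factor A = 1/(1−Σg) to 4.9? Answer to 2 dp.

0.36

Current total gain = 0.4327.
Target gain for A = 4.9: g* = 1 − 1/4.9 = 0.7959.
Additional gain needed = 0.7959 − 0.4327 = 0.36.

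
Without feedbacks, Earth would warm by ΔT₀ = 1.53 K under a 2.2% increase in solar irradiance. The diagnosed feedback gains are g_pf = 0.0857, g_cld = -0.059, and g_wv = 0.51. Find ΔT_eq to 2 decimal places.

3.30 K

Total gain g = 0.0857 − 0.059 + 0.51 = 0.5367.
Amplification A = 1/(1 − 0.5367) = 2.158.
ΔT = 1.53 × 2.158 = 3.30 K.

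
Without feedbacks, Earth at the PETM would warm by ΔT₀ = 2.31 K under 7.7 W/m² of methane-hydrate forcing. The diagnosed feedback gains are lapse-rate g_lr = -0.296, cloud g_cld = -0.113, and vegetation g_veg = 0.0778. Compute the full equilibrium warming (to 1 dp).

Total gain g = -0.296 − 0.113 + 0.0778 = -0.3312.
Amplification A = 1/(1 + 0.3312) = 0.7512.
ΔT = 2.31 × 0.7512 = 1.7 K.

1.7 K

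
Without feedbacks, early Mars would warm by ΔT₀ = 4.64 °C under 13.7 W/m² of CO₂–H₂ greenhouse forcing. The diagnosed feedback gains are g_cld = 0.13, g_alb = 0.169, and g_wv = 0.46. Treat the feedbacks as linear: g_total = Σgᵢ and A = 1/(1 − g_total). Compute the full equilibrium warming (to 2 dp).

19.25 °C

Total gain g = 0.13 + 0.169 + 0.46 = 0.759.
Amplification A = 1/(1 − 0.759) = 4.149.
ΔT = 4.64 × 4.149 = 19.25 °C.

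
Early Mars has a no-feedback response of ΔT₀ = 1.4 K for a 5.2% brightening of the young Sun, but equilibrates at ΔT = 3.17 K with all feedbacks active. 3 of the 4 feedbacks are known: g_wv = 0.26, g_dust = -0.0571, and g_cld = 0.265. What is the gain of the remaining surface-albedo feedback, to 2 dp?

Amplification A = ΔT/ΔT₀ = 3.17/1.4 = 2.264.
Total gain g = 1 − 1/A = 1 − 1/2.264 = 0.5583.
Known gains sum to 0.26 − 0.0571 + 0.265 = 0.4679.
g_alb = 0.5583 − 0.4679 = 0.09.

0.09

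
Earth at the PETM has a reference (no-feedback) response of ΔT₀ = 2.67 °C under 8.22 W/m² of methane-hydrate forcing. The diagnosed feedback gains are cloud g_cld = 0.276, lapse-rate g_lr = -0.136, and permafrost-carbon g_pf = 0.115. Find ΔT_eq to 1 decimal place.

Total gain g = 0.276 − 0.136 + 0.115 = 0.255.
Amplification A = 1/(1 − 0.255) = 1.342.
ΔT = 2.67 × 1.342 = 3.6 °C.

3.6 °C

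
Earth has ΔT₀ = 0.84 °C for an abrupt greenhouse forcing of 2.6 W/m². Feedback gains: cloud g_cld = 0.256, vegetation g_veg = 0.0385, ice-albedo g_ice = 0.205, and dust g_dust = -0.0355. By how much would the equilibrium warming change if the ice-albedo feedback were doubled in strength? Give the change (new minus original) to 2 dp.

0.97 °C

Original: g = 0.464, ΔT = 0.84/(1−0.464) = 1.5672 °C.
With doubled ice-albedo: g' = 0.669, ΔT' = 0.84/(1−0.669) = 2.5378 °C.
Change = 2.5378 − 1.5672 = 0.97 °C.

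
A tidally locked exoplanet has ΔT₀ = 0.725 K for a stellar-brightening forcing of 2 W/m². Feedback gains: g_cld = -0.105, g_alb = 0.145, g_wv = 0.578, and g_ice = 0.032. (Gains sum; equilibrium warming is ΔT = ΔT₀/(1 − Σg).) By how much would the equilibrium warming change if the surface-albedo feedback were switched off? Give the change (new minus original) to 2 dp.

Original: g = 0.65, ΔT = 0.725/(1−0.65) = 2.0714 K.
Without surface-albedo: g' = 0.505, ΔT' = 0.725/(1−0.505) = 1.4646 K.
Change = 1.4646 − 2.0714 = -0.61 K.

-0.61 K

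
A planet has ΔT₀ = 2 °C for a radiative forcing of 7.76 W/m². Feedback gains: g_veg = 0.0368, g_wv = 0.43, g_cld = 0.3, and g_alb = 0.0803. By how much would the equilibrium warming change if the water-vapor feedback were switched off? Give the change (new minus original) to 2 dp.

Original: g = 0.8471, ΔT = 2/(1−0.8471) = 13.0804 °C.
Without water-vapor: g' = 0.4171, ΔT' = 2/(1−0.4171) = 3.4311 °C.
Change = 3.4311 − 13.0804 = -9.65 °C.

-9.65 °C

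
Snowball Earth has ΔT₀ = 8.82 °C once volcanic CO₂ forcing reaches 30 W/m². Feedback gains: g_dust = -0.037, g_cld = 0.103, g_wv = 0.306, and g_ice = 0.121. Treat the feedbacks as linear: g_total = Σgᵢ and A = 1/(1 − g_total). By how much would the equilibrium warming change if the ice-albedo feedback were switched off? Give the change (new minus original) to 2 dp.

-3.35 °C

Original: g = 0.493, ΔT = 8.82/(1−0.493) = 17.3964 °C.
Without ice-albedo: g' = 0.372, ΔT' = 8.82/(1−0.372) = 14.0446 °C.
Change = 14.0446 − 17.3964 = -3.35 °C.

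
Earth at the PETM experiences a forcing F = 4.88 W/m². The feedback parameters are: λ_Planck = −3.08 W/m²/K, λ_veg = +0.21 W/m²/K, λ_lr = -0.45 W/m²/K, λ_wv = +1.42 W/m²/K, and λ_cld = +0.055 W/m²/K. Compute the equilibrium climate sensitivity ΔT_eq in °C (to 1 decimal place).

Net feedback parameter λ = (−3.08) + (+0.21) + (-0.45) + (+1.42) + (+0.055) = -1.845 W/m²/K.
ΔT = −F/λ = −4.88/(-1.845) = 2.6 °C.

2.6 °C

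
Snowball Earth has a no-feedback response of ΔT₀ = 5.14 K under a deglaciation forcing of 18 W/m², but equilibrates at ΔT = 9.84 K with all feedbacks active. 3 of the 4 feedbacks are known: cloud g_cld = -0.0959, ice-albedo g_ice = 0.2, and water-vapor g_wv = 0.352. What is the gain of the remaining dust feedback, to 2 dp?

Amplification A = ΔT/ΔT₀ = 9.84/5.14 = 1.914.
Total gain g = 1 − 1/A = 1 − 1/1.914 = 0.4775.
Known gains sum to -0.0959 + 0.2 + 0.352 = 0.4561.
g_dust = 0.4775 − 0.4561 = 0.02.

0.02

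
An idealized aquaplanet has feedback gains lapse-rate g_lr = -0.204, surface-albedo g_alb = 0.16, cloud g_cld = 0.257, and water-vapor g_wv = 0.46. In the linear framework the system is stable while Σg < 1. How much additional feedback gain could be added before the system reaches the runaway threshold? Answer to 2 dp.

Current total gain = -0.204 + 0.16 + 0.257 + 0.46 = 0.673.
Margin to runaway = 1 − 0.673 = 0.33.

0.33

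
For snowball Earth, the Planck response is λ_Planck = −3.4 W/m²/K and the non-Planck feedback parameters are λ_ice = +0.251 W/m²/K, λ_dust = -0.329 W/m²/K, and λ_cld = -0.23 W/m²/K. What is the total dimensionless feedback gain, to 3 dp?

-0.091

Convert to gains: g_ice = 0.251/3.4 = 0.07382; g_dust = -0.329/3.4 = -0.09676; g_cld = -0.23/3.4 = -0.06765.
Total gain g = -0.09059.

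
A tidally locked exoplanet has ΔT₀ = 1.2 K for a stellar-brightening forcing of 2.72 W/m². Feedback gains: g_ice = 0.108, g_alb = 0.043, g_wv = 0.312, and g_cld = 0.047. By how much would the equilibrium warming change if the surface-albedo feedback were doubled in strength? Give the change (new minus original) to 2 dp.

0.24 K

Original: g = 0.51, ΔT = 1.2/(1−0.51) = 2.4490 K.
With doubled surface-albedo: g' = 0.553, ΔT' = 1.2/(1−0.553) = 2.6846 K.
Change = 2.6846 − 2.4490 = 0.24 K.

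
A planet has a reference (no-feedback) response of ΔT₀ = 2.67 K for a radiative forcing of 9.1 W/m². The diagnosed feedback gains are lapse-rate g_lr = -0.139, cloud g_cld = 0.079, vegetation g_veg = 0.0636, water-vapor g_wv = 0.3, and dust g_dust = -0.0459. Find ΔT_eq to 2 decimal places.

Total gain g = -0.139 + 0.079 + 0.0636 + 0.3 − 0.0459 = 0.2577.
Amplification A = 1/(1 − 0.2577) = 1.347.
ΔT = 2.67 × 1.347 = 3.60 K.

3.60 K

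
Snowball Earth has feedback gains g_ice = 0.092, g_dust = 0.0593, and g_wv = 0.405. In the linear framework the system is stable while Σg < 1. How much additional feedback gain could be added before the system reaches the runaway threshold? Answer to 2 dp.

Current total gain = 0.092 + 0.0593 + 0.405 = 0.5563.
Margin to runaway = 1 − 0.5563 = 0.44.

0.44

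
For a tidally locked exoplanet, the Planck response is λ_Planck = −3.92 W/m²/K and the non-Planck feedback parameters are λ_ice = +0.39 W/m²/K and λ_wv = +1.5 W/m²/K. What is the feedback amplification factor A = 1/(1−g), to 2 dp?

Convert to gains: g_ice = 0.39/3.92 = 0.09949; g_wv = 1.5/3.92 = 0.3827.
Total gain g = 0.48219.
A = 1/(1 − 0.48219) = 1.93.

1.93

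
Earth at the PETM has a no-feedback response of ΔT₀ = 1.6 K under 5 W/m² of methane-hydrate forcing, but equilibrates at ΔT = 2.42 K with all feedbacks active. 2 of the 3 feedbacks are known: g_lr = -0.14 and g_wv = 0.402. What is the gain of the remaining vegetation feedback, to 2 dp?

Amplification A = ΔT/ΔT₀ = 2.42/1.6 = 1.512.
Total gain g = 1 − 1/A = 1 − 1/1.512 = 0.3386.
Known gains sum to -0.14 + 0.402 = 0.262.
g_veg = 0.3386 − 0.262 = 0.08.

0.08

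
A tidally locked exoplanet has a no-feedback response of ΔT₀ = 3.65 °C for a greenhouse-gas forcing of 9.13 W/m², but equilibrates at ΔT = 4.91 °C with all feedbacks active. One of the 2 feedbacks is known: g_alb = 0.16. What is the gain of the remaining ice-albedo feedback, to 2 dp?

Amplification A = ΔT/ΔT₀ = 4.91/3.65 = 1.345.
Total gain g = 1 − 1/A = 1 − 1/1.345 = 0.2565.
The known gain is 0.16.
g_ice = 0.2565 − 0.16 = 0.10.

0.10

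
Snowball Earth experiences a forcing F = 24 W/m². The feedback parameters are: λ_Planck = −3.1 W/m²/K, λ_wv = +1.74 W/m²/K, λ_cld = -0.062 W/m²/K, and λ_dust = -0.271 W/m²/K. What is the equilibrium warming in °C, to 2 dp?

14.18 °C

Net feedback parameter λ = (−3.1) + (+1.74) + (-0.062) + (-0.271) = -1.693 W/m²/K.
ΔT = −F/λ = −24/(-1.693) = 14.18 °C.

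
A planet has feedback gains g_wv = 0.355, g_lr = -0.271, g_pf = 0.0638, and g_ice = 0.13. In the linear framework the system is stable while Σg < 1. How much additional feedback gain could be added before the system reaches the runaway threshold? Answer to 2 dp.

0.72

Current total gain = 0.355 − 0.271 + 0.0638 + 0.13 = 0.2778.
Margin to runaway = 1 − 0.2778 = 0.72.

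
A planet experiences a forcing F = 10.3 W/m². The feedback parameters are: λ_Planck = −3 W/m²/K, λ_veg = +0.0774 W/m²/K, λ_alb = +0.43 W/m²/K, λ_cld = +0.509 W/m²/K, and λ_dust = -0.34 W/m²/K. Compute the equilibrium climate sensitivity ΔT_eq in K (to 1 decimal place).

4.4 K

Net feedback parameter λ = (−3) + (+0.0774) + (+0.43) + (+0.509) + (-0.34) = -2.3236 W/m²/K.
ΔT = −F/λ = −10.3/(-2.3236) = 4.4 K.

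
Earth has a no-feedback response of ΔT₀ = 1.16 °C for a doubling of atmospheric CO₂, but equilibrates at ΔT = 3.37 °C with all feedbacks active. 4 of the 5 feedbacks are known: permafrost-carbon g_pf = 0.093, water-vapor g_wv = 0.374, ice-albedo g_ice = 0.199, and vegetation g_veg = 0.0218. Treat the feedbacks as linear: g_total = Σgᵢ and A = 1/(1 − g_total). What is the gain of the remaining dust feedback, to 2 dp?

Amplification A = ΔT/ΔT₀ = 3.37/1.16 = 2.905.
Total gain g = 1 − 1/A = 1 − 1/2.905 = 0.6558.
Known gains sum to 0.093 + 0.374 + 0.199 + 0.0218 = 0.6878.
g_dust = 0.6558 − 0.6878 = -0.03.

-0.03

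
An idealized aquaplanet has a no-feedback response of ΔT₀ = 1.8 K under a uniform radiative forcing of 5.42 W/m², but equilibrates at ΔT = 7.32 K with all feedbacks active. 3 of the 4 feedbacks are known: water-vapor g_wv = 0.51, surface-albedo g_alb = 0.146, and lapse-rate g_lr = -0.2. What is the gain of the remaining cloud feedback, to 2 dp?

0.30

Amplification A = ΔT/ΔT₀ = 7.32/1.8 = 4.067.
Total gain g = 1 − 1/A = 1 − 1/4.067 = 0.7541.
Known gains sum to 0.51 + 0.146 − 0.2 = 0.456.
g_cld = 0.7541 − 0.456 = 0.30.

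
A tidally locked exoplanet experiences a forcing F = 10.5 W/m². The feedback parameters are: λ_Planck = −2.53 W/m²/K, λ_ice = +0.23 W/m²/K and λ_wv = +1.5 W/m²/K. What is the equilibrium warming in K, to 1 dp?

Net feedback parameter λ = (−2.53) + (+0.23) + (+1.5) = -0.8 W/m²/K.
ΔT = −F/λ = −10.5/(-0.8) = 13.1 K.

13.1 K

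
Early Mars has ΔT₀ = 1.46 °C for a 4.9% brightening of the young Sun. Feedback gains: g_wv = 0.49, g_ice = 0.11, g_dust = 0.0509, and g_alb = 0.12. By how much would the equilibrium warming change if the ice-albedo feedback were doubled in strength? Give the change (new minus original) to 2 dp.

Original: g = 0.7709, ΔT = 1.46/(1−0.7709) = 6.3728 °C.
With doubled ice-albedo: g' = 0.8809, ΔT' = 1.46/(1−0.8809) = 12.2586 °C.
Change = 12.2586 − 6.3728 = 5.89 °C.

5.89 °C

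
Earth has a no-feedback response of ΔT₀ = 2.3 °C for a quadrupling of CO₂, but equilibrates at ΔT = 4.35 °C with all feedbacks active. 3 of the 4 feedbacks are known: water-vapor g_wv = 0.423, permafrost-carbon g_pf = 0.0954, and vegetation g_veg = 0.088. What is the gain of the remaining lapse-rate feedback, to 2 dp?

-0.14

Amplification A = ΔT/ΔT₀ = 4.35/2.3 = 1.891.
Total gain g = 1 − 1/A = 1 − 1/1.891 = 0.4712.
Known gains sum to 0.423 + 0.0954 + 0.088 = 0.6064.
g_lr = 0.4712 − 0.6064 = -0.14.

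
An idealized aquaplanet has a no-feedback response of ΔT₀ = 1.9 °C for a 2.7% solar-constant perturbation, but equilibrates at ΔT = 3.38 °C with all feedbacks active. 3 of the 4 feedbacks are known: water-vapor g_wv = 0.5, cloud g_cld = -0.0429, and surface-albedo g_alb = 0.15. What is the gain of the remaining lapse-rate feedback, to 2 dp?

Amplification A = ΔT/ΔT₀ = 3.38/1.9 = 1.779.
Total gain g = 1 − 1/A = 1 − 1/1.779 = 0.4379.
Known gains sum to 0.5 − 0.0429 + 0.15 = 0.6071.
g_lr = 0.4379 − 0.6071 = -0.17.

-0.17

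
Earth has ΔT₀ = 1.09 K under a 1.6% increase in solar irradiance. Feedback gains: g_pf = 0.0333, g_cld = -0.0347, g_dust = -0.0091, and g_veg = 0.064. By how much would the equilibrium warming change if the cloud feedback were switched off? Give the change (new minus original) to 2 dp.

Original: g = 0.0535, ΔT = 1.09/(1−0.0535) = 1.1516 K.
Without cloud: g' = 0.0882, ΔT' = 1.09/(1−0.0882) = 1.1954 K.
Change = 1.1954 − 1.1516 = 0.04 K.

0.04 K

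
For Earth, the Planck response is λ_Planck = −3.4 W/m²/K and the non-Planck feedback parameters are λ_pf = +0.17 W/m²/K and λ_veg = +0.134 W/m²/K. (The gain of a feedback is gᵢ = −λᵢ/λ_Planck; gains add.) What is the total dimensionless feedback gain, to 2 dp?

Convert to gains: g_pf = 0.17/3.4 = 0.05; g_veg = 0.134/3.4 = 0.03941.
Total gain g = 0.08941.

0.09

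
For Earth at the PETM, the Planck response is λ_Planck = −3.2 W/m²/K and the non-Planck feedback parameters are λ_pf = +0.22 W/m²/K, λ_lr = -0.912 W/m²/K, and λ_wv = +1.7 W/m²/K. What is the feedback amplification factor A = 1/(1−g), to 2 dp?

Convert to gains: g_pf = 0.22/3.2 = 0.06875; g_lr = -0.912/3.2 = -0.285; g_wv = 1.7/3.2 = 0.5312.
Total gain g = 0.31495.
A = 1/(1 − 0.31495) = 1.46.

1.46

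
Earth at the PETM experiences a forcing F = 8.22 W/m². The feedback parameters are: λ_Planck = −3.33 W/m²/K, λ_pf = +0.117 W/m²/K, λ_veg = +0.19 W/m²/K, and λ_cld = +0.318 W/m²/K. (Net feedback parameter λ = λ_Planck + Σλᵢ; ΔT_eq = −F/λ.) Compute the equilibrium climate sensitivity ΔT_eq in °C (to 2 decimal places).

3.04 °C

Net feedback parameter λ = (−3.33) + (+0.117) + (+0.19) + (+0.318) = -2.705 W/m²/K.
ΔT = −F/λ = −8.22/(-2.705) = 3.04 °C.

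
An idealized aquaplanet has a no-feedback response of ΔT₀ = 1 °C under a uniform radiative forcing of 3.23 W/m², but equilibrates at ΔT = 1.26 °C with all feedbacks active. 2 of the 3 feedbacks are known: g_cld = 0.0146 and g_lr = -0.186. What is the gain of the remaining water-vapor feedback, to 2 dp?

Amplification A = ΔT/ΔT₀ = 1.26/1 = 1.26.
Total gain g = 1 − 1/A = 1 − 1/1.26 = 0.2063.
Known gains sum to 0.0146 − 0.186 = -0.1714.
g_wv = 0.2063 + 0.1714 = 0.38.

0.38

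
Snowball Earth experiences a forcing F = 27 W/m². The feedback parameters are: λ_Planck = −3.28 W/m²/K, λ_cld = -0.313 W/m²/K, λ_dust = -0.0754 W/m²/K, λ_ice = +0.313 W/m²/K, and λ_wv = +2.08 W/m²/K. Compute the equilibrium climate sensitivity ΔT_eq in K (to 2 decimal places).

21.17 K

Net feedback parameter λ = (−3.28) + (-0.313) + (-0.0754) + (+0.313) + (+2.08) = -1.2754 W/m²/K.
ΔT = −F/λ = −27/(-1.2754) = 21.17 K.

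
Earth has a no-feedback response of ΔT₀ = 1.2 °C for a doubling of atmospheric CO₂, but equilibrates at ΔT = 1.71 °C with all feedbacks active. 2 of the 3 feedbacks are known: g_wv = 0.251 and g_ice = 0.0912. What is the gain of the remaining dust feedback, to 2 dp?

-0.04

Amplification A = ΔT/ΔT₀ = 1.71/1.2 = 1.425.
Total gain g = 1 − 1/A = 1 − 1/1.425 = 0.2982.
Known gains sum to 0.251 + 0.0912 = 0.3422.
g_dust = 0.2982 − 0.3422 = -0.04.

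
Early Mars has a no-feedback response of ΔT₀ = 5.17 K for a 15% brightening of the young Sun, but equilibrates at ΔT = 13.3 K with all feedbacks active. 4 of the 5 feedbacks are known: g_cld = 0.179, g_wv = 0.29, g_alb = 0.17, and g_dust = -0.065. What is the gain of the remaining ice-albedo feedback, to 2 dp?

0.04

Amplification A = ΔT/ΔT₀ = 13.3/5.17 = 2.573.
Total gain g = 1 − 1/A = 1 − 1/2.573 = 0.6113.
Known gains sum to 0.179 + 0.29 + 0.17 − 0.065 = 0.574.
g_ice = 0.6113 − 0.574 = 0.04.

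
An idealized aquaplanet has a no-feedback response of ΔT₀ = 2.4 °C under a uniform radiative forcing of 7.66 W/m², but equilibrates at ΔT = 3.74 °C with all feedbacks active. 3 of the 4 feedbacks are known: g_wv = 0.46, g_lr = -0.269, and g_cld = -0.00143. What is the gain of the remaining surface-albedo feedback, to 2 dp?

Amplification A = ΔT/ΔT₀ = 3.74/2.4 = 1.558.
Total gain g = 1 − 1/A = 1 − 1/1.558 = 0.3582.
Known gains sum to 0.46 − 0.269 − 0.00143 = 0.18957.
g_alb = 0.3582 − 0.18957 = 0.17.

0.17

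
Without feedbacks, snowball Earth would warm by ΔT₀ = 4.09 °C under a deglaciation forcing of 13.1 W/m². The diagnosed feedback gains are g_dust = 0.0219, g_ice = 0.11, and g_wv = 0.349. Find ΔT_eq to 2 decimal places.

7.88 °C

Total gain g = 0.0219 + 0.11 + 0.349 = 0.4809.
Amplification A = 1/(1 − 0.4809) = 1.926.
ΔT = 4.09 × 1.926 = 7.88 °C.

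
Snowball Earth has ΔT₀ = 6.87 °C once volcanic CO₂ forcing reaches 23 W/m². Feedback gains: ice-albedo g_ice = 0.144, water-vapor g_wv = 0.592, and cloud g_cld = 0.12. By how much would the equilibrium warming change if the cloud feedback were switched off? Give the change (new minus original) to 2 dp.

-21.69 °C

Original: g = 0.856, ΔT = 6.87/(1−0.856) = 47.7083 °C.
Without cloud: g' = 0.736, ΔT' = 6.87/(1−0.736) = 26.0227 °C.
Change = 26.0227 − 47.7083 = -21.69 °C.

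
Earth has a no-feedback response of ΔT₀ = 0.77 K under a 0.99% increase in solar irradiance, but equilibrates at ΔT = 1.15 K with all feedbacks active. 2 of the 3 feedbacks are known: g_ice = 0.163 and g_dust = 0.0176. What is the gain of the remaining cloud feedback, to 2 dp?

Amplification A = ΔT/ΔT₀ = 1.15/0.77 = 1.494.
Total gain g = 1 − 1/A = 1 − 1/1.494 = 0.3307.
Known gains sum to 0.163 + 0.0176 = 0.1806.
g_cld = 0.3307 − 0.1806 = 0.15.

0.15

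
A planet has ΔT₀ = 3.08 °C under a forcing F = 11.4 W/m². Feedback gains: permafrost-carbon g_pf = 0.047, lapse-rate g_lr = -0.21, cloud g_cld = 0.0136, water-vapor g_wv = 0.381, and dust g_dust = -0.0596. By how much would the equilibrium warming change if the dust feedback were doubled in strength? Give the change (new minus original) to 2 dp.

Original: g = 0.172, ΔT = 3.08/(1−0.172) = 3.7198 °C.
With doubled dust: g' = 0.1124, ΔT' = 3.08/(1−0.1124) = 3.4700 °C.
Change = 3.4700 − 3.7198 = -0.25 °C.

-0.25 °C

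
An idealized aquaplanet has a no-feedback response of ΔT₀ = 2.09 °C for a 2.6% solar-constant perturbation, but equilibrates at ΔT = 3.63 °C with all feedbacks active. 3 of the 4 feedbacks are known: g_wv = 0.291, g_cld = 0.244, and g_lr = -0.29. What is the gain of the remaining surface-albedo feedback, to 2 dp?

0.18

Amplification A = ΔT/ΔT₀ = 3.63/2.09 = 1.737.
Total gain g = 1 − 1/A = 1 − 1/1.737 = 0.4243.
Known gains sum to 0.291 + 0.244 − 0.29 = 0.245.
g_alb = 0.4243 − 0.245 = 0.18.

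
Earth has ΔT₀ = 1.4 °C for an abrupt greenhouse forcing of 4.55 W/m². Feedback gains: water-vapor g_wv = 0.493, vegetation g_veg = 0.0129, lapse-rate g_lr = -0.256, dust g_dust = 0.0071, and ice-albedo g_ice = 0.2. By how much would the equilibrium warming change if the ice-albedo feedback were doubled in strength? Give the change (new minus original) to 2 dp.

1.50 °C

Original: g = 0.457, ΔT = 1.4/(1−0.457) = 2.5783 °C.
With doubled ice-albedo: g' = 0.657, ΔT' = 1.4/(1−0.657) = 4.0816 °C.
Change = 4.0816 − 2.5783 = 1.50 °C.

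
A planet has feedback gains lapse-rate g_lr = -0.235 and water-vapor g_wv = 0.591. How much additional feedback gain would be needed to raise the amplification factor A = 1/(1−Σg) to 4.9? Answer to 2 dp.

Current total gain = 0.356.
Target gain for A = 4.9: g* = 1 − 1/4.9 = 0.7959.
Additional gain needed = 0.7959 − 0.356 = 0.44.

0.44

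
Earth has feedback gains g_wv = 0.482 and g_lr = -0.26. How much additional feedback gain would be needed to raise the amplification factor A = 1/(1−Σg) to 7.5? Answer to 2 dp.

Current total gain = 0.222.
Target gain for A = 7.5: g* = 1 − 1/7.5 = 0.8667.
Additional gain needed = 0.8667 − 0.222 = 0.64.

0.64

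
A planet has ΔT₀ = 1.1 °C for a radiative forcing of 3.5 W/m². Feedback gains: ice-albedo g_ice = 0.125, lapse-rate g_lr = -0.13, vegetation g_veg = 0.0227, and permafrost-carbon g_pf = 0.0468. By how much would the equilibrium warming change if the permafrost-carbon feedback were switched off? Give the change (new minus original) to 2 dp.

Original: g = 0.0645, ΔT = 1.1/(1−0.0645) = 1.1758 °C.
Without permafrost-carbon: g' = 0.0177, ΔT' = 1.1/(1−0.0177) = 1.1198 °C.
Change = 1.1198 − 1.1758 = -0.06 °C.

-0.06 °C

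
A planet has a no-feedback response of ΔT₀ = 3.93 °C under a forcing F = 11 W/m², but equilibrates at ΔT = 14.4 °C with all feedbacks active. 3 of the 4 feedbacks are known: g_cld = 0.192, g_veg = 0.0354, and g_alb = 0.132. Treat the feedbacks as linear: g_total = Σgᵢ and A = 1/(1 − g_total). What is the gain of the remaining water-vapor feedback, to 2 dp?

0.37

Amplification A = ΔT/ΔT₀ = 14.4/3.93 = 3.664.
Total gain g = 1 − 1/A = 1 − 1/3.664 = 0.7271.
Known gains sum to 0.192 + 0.0354 + 0.132 = 0.3594.
g_wv = 0.7271 − 0.3594 = 0.37.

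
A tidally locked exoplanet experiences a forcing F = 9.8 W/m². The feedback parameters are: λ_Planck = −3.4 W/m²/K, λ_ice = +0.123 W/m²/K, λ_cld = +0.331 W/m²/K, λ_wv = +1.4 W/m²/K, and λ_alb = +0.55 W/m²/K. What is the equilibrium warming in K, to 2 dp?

Net feedback parameter λ = (−3.4) + (+0.123) + (+0.331) + (+1.4) + (+0.55) = -0.996 W/m²/K.
ΔT = −F/λ = −9.8/(-0.996) = 9.84 K.

9.84 K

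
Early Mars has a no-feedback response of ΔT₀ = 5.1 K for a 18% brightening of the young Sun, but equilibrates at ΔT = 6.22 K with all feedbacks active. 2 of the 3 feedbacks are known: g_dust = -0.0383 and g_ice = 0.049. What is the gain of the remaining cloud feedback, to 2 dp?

0.17

Amplification A = ΔT/ΔT₀ = 6.22/5.1 = 1.22.
Total gain g = 1 − 1/A = 1 − 1/1.22 = 0.1803.
Known gains sum to -0.0383 + 0.049 = 0.0107.
g_cld = 0.1803 − 0.0107 = 0.17.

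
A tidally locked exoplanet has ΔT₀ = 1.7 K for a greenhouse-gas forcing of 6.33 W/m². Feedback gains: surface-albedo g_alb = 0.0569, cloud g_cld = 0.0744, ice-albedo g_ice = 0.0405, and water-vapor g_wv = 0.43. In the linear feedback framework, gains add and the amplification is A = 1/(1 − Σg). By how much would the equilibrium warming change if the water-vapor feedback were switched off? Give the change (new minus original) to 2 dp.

Original: g = 0.6018, ΔT = 1.7/(1−0.6018) = 4.2692 K.
Without water-vapor: g' = 0.1718, ΔT' = 1.7/(1−0.1718) = 2.0526 K.
Change = 2.0526 − 4.2692 = -2.22 K.

-2.22 K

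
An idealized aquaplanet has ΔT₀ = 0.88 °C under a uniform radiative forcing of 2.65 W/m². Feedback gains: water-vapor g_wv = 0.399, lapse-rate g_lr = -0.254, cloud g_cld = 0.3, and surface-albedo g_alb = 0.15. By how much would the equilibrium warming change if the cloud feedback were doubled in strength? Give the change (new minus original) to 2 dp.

6.21 °C

Original: g = 0.595, ΔT = 0.88/(1−0.595) = 2.1728 °C.
With doubled cloud: g' = 0.895, ΔT' = 0.88/(1−0.895) = 8.3810 °C.
Change = 8.3810 − 2.1728 = 6.21 °C.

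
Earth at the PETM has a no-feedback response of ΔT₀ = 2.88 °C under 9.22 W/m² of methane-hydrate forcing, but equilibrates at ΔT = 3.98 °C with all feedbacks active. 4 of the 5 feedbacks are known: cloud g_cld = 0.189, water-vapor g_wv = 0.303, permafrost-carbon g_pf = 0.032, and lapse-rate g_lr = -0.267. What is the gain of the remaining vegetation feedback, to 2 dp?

Amplification A = ΔT/ΔT₀ = 3.98/2.88 = 1.382.
Total gain g = 1 − 1/A = 1 − 1/1.382 = 0.2764.
Known gains sum to 0.189 + 0.303 + 0.032 − 0.267 = 0.257.
g_veg = 0.2764 − 0.257 = 0.02.

0.02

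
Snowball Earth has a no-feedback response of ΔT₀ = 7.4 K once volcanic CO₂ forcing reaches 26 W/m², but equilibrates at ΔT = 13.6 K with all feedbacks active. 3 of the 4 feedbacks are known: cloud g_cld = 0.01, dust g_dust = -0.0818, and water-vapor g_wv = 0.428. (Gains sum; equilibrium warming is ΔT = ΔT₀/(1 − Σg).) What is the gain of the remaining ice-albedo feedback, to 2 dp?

0.10

Amplification A = ΔT/ΔT₀ = 13.6/7.4 = 1.838.
Total gain g = 1 − 1/A = 1 − 1/1.838 = 0.4559.
Known gains sum to 0.01 − 0.0818 + 0.428 = 0.3562.
g_ice = 0.4559 − 0.3562 = 0.10.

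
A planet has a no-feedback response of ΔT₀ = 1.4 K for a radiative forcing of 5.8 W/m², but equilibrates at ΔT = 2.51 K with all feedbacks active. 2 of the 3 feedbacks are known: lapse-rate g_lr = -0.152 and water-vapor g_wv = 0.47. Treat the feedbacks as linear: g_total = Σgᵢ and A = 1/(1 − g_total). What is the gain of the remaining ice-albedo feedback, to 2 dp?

Amplification A = ΔT/ΔT₀ = 2.51/1.4 = 1.793.
Total gain g = 1 − 1/A = 1 − 1/1.793 = 0.4423.
Known gains sum to -0.152 + 0.47 = 0.318.
g_ice = 0.4423 − 0.318 = 0.12.

0.12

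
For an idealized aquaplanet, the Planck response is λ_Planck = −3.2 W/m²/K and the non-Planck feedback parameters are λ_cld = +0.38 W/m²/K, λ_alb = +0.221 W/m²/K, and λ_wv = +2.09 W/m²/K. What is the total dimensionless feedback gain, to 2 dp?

Convert to gains: g_cld = 0.38/3.2 = 0.1187; g_alb = 0.221/3.2 = 0.06906; g_wv = 2.09/3.2 = 0.6531.
Total gain g = 0.84086.

0.84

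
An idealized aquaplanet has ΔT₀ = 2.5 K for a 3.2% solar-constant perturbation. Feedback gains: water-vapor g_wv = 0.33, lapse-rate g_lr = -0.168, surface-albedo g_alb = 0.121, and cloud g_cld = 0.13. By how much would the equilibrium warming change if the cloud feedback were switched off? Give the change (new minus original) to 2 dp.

-0.77 K

Original: g = 0.413, ΔT = 2.5/(1−0.413) = 4.2589 K.
Without cloud: g' = 0.283, ΔT' = 2.5/(1−0.283) = 3.4868 K.
Change = 3.4868 − 4.2589 = -0.77 K.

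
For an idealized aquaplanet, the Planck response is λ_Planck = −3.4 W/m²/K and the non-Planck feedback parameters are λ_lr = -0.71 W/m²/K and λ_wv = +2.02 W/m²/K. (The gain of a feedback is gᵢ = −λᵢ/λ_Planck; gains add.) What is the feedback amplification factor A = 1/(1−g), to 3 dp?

Convert to gains: g_lr = -0.71/3.4 = -0.2088; g_wv = 2.02/3.4 = 0.5941.
Total gain g = 0.3853.
A = 1/(1 − 0.3853) = 1.627.

1.627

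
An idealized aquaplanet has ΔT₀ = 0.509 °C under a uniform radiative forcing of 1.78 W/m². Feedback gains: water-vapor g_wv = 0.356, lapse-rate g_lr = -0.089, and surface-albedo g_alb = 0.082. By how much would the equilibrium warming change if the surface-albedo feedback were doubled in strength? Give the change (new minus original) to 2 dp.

0.11 °C

Original: g = 0.349, ΔT = 0.509/(1−0.349) = 0.7819 °C.
With doubled surface-albedo: g' = 0.431, ΔT' = 0.509/(1−0.431) = 0.8946 °C.
Change = 0.8946 − 0.7819 = 0.11 °C.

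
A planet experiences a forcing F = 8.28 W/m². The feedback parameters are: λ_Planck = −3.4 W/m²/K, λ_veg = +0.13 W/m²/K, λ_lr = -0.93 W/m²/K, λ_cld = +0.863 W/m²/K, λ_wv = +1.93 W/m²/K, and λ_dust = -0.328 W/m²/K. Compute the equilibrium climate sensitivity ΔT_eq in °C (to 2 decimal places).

4.77 °C

Net feedback parameter λ = (−3.4) + (+0.13) + (-0.93) + (+0.863) + (+1.93) + (-0.328) = -1.735 W/m²/K.
ΔT = −F/λ = −8.28/(-1.735) = 4.77 °C.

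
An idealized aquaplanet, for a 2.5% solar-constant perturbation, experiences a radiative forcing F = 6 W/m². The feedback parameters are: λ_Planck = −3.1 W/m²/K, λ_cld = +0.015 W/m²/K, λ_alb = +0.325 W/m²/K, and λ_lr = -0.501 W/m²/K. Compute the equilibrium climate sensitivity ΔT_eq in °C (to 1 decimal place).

Net feedback parameter λ = (−3.1) + (+0.015) + (+0.325) + (-0.501) = -3.261 W/m²/K.
ΔT = −F/λ = −6/(-3.261) = 1.8 °C.

1.8 °C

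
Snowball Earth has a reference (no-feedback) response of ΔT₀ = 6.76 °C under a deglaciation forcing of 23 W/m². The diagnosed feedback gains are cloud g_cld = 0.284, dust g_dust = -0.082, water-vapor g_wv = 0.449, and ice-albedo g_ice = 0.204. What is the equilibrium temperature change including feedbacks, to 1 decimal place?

46.6 °C

Total gain g = 0.284 − 0.082 + 0.449 + 0.204 = 0.855.
Amplification A = 1/(1 − 0.855) = 6.897.
ΔT = 6.76 × 6.897 = 46.6 °C.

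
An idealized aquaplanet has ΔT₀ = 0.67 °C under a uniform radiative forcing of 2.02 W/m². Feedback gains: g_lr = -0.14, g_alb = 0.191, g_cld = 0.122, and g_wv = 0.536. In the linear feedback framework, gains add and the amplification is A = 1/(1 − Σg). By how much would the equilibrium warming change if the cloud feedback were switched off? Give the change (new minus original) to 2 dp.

-0.68 °C

Original: g = 0.709, ΔT = 0.67/(1−0.709) = 2.3024 °C.
Without cloud: g' = 0.587, ΔT' = 0.67/(1−0.587) = 1.6223 °C.
Change = 1.6223 − 2.3024 = -0.68 °C.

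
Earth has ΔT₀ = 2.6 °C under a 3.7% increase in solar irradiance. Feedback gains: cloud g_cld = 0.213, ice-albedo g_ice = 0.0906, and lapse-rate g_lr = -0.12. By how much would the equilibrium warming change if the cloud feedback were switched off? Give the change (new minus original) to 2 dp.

Original: g = 0.1836, ΔT = 2.6/(1−0.1836) = 3.1847 °C.
Without cloud: g' = -0.0294, ΔT' = 2.6/(1+0.0294) = 2.5257 °C.
Change = 2.5257 − 3.1847 = -0.66 °C.

-0.66 °C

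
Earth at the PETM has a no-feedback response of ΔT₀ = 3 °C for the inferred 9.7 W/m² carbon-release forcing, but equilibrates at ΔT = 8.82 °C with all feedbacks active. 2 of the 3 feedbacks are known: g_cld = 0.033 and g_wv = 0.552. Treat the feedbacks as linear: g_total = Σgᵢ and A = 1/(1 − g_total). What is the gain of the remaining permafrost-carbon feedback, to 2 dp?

0.07

Amplification A = ΔT/ΔT₀ = 8.82/3 = 2.94.
Total gain g = 1 − 1/A = 1 − 1/2.94 = 0.6599.
Known gains sum to 0.033 + 0.552 = 0.585.
g_pf = 0.6599 − 0.585 = 0.07.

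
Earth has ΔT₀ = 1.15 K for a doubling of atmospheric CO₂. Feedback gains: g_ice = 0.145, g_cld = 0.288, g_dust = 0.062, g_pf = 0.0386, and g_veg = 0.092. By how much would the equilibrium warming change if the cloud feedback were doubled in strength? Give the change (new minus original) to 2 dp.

Original: g = 0.6256, ΔT = 1.15/(1−0.6256) = 3.0716 K.
With doubled cloud: g' = 0.9136, ΔT' = 1.15/(1−0.9136) = 13.3102 K.
Change = 13.3102 − 3.0716 = 10.24 K.

10.24 K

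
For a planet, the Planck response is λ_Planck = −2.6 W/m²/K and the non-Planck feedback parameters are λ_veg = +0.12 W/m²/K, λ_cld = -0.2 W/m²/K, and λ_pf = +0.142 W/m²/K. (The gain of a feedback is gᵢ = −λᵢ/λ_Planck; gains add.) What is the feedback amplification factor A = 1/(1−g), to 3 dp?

1.024

Convert to gains: g_veg = 0.12/2.6 = 0.04615; g_cld = -0.2/2.6 = -0.07692; g_pf = 0.142/2.6 = 0.05462.
Total gain g = 0.02385.
A = 1/(1 − 0.02385) = 1.024.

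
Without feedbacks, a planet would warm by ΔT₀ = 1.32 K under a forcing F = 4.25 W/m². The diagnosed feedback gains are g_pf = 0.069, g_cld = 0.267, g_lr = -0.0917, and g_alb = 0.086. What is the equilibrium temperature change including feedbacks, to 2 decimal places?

Total gain g = 0.069 + 0.267 − 0.0917 + 0.086 = 0.3303.
Amplification A = 1/(1 − 0.3303) = 1.493.
ΔT = 1.32 × 1.493 = 1.97 K.

1.97 K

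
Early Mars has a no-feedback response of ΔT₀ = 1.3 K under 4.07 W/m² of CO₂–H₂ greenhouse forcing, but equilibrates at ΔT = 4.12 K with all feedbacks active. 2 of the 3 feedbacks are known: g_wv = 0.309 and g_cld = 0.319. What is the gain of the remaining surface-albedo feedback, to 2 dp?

Amplification A = ΔT/ΔT₀ = 4.12/1.3 = 3.169.
Total gain g = 1 − 1/A = 1 − 1/3.169 = 0.6844.
Known gains sum to 0.309 + 0.319 = 0.628.
g_alb = 0.6844 − 0.628 = 0.06.

0.06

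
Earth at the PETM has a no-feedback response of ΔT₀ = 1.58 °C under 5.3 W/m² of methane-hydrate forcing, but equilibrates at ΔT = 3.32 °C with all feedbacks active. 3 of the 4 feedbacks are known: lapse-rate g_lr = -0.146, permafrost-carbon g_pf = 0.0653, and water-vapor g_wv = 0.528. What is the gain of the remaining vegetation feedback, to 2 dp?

0.08

Amplification A = ΔT/ΔT₀ = 3.32/1.58 = 2.101.
Total gain g = 1 − 1/A = 1 − 1/2.101 = 0.524.
Known gains sum to -0.146 + 0.0653 + 0.528 = 0.4473.
g_veg = 0.524 − 0.4473 = 0.08.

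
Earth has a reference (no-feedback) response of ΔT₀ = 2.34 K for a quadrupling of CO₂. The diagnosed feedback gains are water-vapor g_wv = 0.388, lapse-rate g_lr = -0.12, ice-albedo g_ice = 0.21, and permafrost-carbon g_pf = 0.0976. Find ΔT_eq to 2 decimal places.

5.51 K

Total gain g = 0.388 − 0.12 + 0.21 + 0.0976 = 0.5756.
Amplification A = 1/(1 − 0.5756) = 2.356.
ΔT = 2.34 × 2.356 = 5.51 K.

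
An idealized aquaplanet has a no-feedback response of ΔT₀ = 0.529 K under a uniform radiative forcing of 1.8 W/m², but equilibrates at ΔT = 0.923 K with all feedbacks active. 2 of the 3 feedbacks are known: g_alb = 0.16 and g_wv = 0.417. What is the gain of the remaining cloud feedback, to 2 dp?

Amplification A = ΔT/ΔT₀ = 0.923/0.529 = 1.745.
Total gain g = 1 − 1/A = 1 − 1/1.745 = 0.4269.
Known gains sum to 0.16 + 0.417 = 0.577.
g_cld = 0.4269 − 0.577 = -0.15.

-0.15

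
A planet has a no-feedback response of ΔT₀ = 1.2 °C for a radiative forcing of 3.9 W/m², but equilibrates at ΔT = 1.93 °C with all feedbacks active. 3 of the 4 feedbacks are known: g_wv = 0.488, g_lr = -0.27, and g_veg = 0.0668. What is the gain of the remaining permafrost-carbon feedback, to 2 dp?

0.09

Amplification A = ΔT/ΔT₀ = 1.93/1.2 = 1.608.
Total gain g = 1 − 1/A = 1 − 1/1.608 = 0.3781.
Known gains sum to 0.488 − 0.27 + 0.0668 = 0.2848.
g_pf = 0.3781 − 0.2848 = 0.09.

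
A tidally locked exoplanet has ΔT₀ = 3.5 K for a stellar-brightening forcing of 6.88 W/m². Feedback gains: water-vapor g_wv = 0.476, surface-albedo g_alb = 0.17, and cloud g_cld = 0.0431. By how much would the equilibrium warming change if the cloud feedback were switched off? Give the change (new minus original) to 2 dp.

Original: g = 0.6891, ΔT = 3.5/(1−0.6891) = 11.2576 K.
Without cloud: g' = 0.646, ΔT' = 3.5/(1−0.646) = 9.8870 K.
Change = 9.8870 − 11.2576 = -1.37 K.

-1.37 K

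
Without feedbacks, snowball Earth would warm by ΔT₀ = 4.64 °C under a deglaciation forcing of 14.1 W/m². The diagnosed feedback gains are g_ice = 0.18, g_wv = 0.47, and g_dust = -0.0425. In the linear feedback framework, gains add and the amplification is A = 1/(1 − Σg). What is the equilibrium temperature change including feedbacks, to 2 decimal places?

11.82 °C

Total gain g = 0.18 + 0.47 − 0.0425 = 0.6075.
Amplification A = 1/(1 − 0.6075) = 2.548.
ΔT = 4.64 × 2.548 = 11.82 °C.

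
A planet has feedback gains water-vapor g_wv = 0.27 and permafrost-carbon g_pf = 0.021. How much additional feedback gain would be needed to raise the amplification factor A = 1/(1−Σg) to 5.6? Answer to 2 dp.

0.53

Current total gain = 0.291.
Target gain for A = 5.6: g* = 1 − 1/5.6 = 0.8214.
Additional gain needed = 0.8214 − 0.291 = 0.53.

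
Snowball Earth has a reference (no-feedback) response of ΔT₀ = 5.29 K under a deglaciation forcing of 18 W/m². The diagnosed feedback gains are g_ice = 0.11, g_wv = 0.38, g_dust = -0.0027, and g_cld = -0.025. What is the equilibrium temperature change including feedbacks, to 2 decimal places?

Total gain g = 0.11 + 0.38 − 0.0027 − 0.025 = 0.4623.
Amplification A = 1/(1 − 0.4623) = 1.86.
ΔT = 5.29 × 1.86 = 9.84 K.

9.84 K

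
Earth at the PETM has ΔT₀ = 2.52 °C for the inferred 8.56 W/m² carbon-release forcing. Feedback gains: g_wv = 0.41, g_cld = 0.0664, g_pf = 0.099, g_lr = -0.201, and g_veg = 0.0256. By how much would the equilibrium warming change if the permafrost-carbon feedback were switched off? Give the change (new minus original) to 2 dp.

-0.59 °C

Original: g = 0.4, ΔT = 2.52/(1−0.4) = 4.2000 °C.
Without permafrost-carbon: g' = 0.301, ΔT' = 2.52/(1−0.301) = 3.6052 °C.
Change = 3.6052 − 4.2000 = -0.59 °C.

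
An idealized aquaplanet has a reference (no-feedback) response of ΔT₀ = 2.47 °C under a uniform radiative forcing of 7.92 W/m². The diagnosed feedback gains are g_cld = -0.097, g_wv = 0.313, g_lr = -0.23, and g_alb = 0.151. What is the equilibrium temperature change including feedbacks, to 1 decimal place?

Total gain g = -0.097 + 0.313 − 0.23 + 0.151 = 0.137.
Amplification A = 1/(1 − 0.137) = 1.159.
ΔT = 2.47 × 1.159 = 2.9 °C.

2.9 °C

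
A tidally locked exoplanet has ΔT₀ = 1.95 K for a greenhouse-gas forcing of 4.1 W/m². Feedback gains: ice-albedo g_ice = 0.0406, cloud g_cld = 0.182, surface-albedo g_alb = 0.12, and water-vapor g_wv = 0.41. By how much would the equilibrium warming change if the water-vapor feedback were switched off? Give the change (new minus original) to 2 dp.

-4.92 K

Original: g = 0.7526, ΔT = 1.95/(1−0.7526) = 7.8820 K.
Without water-vapor: g' = 0.3426, ΔT' = 1.95/(1−0.3426) = 2.9662 K.
Change = 2.9662 − 7.8820 = -4.92 K.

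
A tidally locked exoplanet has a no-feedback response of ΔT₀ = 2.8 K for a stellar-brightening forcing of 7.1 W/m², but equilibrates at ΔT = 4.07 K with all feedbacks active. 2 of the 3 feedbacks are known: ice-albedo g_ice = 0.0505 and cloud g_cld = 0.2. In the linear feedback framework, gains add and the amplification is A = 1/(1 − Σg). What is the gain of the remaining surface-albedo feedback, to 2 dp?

0.06

Amplification A = ΔT/ΔT₀ = 4.07/2.8 = 1.454.
Total gain g = 1 − 1/A = 1 − 1/1.454 = 0.3122.
Known gains sum to 0.0505 + 0.2 = 0.2505.
g_alb = 0.3122 − 0.2505 = 0.06.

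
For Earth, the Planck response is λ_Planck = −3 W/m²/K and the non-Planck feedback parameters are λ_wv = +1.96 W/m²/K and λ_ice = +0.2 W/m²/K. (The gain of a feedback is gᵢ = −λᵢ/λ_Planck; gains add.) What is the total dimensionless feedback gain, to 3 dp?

0.720

Convert to gains: g_wv = 1.96/3 = 0.6533; g_ice = 0.2/3 = 0.06667.
Total gain g = 0.71997.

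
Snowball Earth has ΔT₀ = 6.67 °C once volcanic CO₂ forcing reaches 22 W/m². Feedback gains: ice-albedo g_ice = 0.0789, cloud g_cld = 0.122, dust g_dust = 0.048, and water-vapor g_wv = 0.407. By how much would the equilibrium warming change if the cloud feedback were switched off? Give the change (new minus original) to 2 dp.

-5.07 °C

Original: g = 0.6559, ΔT = 6.67/(1−0.6559) = 19.3839 °C.
Without cloud: g' = 0.5339, ΔT' = 6.67/(1−0.5339) = 14.3102 °C.
Change = 14.3102 − 19.3839 = -5.07 °C.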